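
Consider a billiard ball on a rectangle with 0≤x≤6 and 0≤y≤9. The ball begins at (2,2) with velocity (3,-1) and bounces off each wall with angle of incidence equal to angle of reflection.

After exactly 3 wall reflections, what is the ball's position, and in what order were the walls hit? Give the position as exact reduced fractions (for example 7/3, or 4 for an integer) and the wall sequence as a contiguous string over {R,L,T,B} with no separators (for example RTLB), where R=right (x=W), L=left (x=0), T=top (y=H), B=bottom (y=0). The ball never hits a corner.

1. t=4/3 → R at (6,2/3); v=(-3,-1)
2. t=2/3 → B at (4,0); v=(-3,1)
3. t=4/3 → L at (0,4/3); v=(3,1)

Final position: (0,4/3)
Wall sequence: RBL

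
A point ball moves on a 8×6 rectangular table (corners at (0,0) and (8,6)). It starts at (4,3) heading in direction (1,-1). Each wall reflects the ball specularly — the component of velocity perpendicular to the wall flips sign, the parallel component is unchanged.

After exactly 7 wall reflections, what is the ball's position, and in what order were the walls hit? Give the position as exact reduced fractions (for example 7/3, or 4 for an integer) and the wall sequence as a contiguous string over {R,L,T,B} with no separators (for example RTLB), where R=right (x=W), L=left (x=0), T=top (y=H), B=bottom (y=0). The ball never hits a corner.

1. t=3 → B at (7,0); v=(1,1)
2. t=1 → R at (8,1); v=(-1,1)
3. t=5 → T at (3,6); v=(-1,-1)
4. t=3 → L at (0,3); v=(1,-1)
5. t=3 → B at (3,0); v=(1,1)
6. t=5 → R at (8,5); v=(-1,1)
7. t=1 → T at (7,6); v=(-1,-1)

Final position: (7,6)
Wall sequence: BRTLBRT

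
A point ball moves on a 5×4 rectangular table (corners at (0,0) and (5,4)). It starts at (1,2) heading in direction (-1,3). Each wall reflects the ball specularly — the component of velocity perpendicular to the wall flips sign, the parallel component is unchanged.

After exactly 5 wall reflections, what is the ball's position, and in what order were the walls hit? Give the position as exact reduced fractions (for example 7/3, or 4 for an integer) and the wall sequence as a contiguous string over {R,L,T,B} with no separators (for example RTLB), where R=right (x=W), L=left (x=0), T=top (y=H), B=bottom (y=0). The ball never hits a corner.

1. t=2/3 → T at (1/3,4); v=(-1,-3)
2. t=1/3 → L at (0,3); v=(1,-3)
3. t=1 → B at (1,0); v=(1,3)
4. t=4/3 → T at (7/3,4); v=(1,-3)
5. t=4/3 → B at (11/3,0); v=(1,3)

Final position: (11/3,0)
Wall sequence: TLBTB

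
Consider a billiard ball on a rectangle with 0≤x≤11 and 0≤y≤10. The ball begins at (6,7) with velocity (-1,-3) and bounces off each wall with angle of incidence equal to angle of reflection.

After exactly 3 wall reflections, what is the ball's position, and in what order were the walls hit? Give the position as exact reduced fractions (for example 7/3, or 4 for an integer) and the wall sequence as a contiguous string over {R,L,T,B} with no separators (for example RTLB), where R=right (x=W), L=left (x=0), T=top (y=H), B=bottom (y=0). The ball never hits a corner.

1. t=7/3 → B at (11/3,0); v=(-1,3)
2. t=10/3 → T at (1/3,10); v=(-1,-3)
3. t=1/3 → L at (0,9); v=(1,-3)

Final position: (0,9)
Wall sequence: BTL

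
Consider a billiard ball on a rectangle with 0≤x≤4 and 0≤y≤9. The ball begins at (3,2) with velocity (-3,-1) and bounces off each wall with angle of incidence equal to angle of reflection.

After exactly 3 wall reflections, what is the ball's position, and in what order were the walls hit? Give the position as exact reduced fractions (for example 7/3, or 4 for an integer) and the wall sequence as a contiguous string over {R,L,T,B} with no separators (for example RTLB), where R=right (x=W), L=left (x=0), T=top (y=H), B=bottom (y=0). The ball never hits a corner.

1. t=1 → L at (0,1); v=(3,-1)
2. t=1 → B at (3,0); v=(3,1)
3. t=1/3 → R at (4,1/3); v=(-3,1)

Final position: (4,1/3)
Wall sequence: LBR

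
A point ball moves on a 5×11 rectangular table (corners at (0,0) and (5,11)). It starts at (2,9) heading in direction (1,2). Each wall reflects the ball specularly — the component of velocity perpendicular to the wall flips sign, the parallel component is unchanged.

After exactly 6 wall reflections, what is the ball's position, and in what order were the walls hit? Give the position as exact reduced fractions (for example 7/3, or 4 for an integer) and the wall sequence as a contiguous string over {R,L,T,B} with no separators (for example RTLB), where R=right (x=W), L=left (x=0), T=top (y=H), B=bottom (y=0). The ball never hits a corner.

1. t=1 → T at (3,11); v=(1,-2)
2. t=2 → R at (5,7); v=(-1,-2)
3. t=7/2 → B at (3/2,0); v=(-1,2)
4. t=3/2 → L at (0,3); v=(1,2)
5. t=4 → T at (4,11); v=(1,-2)
6. t=1 → R at (5,9); v=(-1,-2)

Final position: (5,9)
Wall sequence: TRBLTR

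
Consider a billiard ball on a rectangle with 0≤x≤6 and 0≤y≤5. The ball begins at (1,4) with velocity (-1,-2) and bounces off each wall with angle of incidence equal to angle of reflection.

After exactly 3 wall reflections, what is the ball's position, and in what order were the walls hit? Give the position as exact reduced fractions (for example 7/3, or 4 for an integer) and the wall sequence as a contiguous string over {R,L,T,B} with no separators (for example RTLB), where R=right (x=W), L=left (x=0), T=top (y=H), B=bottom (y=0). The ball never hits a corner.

Final position: (7/2,5)
Wall sequence: LBT

1. t=1 → L at (0,2); v=(1,-2)
2. t=1 → B at (1,0); v=(1,2)
3. t=5/2 → T at (7/2,5); v=(1,-2)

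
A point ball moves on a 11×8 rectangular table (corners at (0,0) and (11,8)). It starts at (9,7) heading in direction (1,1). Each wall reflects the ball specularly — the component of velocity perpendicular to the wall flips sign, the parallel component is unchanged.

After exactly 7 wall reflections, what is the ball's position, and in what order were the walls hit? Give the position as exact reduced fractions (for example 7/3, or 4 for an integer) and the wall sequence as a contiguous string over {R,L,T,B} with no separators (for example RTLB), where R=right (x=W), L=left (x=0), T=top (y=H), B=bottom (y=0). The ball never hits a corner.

1. t=1 → T at (10,8); v=(1,-1)
2. t=1 → R at (11,7); v=(-1,-1)
3. t=7 → B at (4,0); v=(-1,1)
4. t=4 → L at (0,4); v=(1,1)
5. t=4 → T at (4,8); v=(1,-1)
6. t=7 → R at (11,1); v=(-1,-1)
7. t=1 → B at (10,0); v=(-1,1)

Final position: (10,0)
Wall sequence: TRBLTRB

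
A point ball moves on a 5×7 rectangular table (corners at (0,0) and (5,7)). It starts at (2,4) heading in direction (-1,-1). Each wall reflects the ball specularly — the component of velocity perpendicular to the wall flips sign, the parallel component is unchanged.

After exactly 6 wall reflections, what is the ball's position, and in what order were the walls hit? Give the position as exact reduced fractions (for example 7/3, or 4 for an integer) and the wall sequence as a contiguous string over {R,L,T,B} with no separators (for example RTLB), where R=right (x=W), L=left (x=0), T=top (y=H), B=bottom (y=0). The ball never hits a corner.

Final position: (5,1)
Wall sequence: LBRTLR

1. t=2 → L at (0,2); v=(1,-1)
2. t=2 → B at (2,0); v=(1,1)
3. t=3 → R at (5,3); v=(-1,1)
4. t=4 → T at (1,7); v=(-1,-1)
5. t=1 → L at (0,6); v=(1,-1)
6. t=5 → R at (5,1); v=(-1,-1)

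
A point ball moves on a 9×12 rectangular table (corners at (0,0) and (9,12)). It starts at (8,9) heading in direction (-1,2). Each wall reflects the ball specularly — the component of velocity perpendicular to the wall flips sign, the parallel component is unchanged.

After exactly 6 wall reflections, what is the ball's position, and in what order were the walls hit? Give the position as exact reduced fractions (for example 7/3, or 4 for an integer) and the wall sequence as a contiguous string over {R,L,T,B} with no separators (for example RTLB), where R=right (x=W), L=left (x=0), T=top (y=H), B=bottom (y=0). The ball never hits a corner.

Final position: (13/2,0)
Wall sequence: TBLTRB

1. t=3/2 → T at (13/2,12); v=(-1,-2)
2. t=6 → B at (1/2,0); v=(-1,2)
3. t=1/2 → L at (0,1); v=(1,2)
4. t=11/2 → T at (11/2,12); v=(1,-2)
5. t=7/2 → R at (9,5); v=(-1,-2)
6. t=5/2 → B at (13/2,0); v=(-1,2)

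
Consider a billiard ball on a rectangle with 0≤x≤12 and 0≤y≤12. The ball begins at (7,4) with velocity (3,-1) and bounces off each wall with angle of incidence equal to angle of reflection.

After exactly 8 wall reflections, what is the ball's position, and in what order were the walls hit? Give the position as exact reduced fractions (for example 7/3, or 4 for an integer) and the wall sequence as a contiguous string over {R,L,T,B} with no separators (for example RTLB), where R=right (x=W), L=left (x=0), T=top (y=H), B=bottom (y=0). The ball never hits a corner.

Final position: (0,19/3)
Wall sequence: RBLRLTRL

1. t=5/3 → R at (12,7/3); v=(-3,-1)
2. t=7/3 → B at (5,0); v=(-3,1)
3. t=5/3 → L at (0,5/3); v=(3,1)
4. t=4 → R at (12,17/3); v=(-3,1)
5. t=4 → L at (0,29/3); v=(3,1)
6. t=7/3 → T at (7,12); v=(3,-1)
7. t=5/3 → R at (12,31/3); v=(-3,-1)
8. t=4 → L at (0,19/3); v=(3,-1)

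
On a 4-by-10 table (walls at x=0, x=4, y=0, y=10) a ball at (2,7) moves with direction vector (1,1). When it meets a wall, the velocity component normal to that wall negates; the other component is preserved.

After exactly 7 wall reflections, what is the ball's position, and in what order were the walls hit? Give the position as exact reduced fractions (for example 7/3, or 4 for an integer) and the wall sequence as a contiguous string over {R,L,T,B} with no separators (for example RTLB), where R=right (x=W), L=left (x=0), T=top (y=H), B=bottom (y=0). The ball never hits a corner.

Final position: (4,5)
Wall sequence: RTLRBLR

1. t=2 → R at (4,9); v=(-1,1)
2. t=1 → T at (3,10); v=(-1,-1)
3. t=3 → L at (0,7); v=(1,-1)
4. t=4 → R at (4,3); v=(-1,-1)
5. t=3 → B at (1,0); v=(-1,1)
6. t=1 → L at (0,1); v=(1,1)
7. t=4 → R at (4,5); v=(-1,1)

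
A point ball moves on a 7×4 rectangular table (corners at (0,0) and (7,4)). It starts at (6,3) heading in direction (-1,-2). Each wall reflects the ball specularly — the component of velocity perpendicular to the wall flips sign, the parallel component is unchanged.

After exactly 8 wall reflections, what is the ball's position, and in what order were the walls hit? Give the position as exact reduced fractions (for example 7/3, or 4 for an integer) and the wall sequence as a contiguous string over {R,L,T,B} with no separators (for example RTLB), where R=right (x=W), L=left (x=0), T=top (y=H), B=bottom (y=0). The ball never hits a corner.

Final position: (7,1)
Wall sequence: BTBLTBTR

1. t=3/2 → B at (9/2,0); v=(-1,2)
2. t=2 → T at (5/2,4); v=(-1,-2)
3. t=2 → B at (1/2,0); v=(-1,2)
4. t=1/2 → L at (0,1); v=(1,2)
5. t=3/2 → T at (3/2,4); v=(1,-2)
6. t=2 → B at (7/2,0); v=(1,2)
7. t=2 → T at (11/2,4); v=(1,-2)
8. t=3/2 → R at (7,1); v=(-1,-2)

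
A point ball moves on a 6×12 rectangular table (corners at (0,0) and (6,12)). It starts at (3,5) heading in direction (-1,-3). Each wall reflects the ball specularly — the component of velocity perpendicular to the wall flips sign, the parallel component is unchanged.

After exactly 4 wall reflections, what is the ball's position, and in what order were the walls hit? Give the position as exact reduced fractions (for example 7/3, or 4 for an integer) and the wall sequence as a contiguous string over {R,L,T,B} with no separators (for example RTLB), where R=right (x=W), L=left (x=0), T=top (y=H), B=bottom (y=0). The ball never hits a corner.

Final position: (6,2)
Wall sequence: BLTR

1. t=5/3 → B at (4/3,0); v=(-1,3)
2. t=4/3 → L at (0,4); v=(1,3)
3. t=8/3 → T at (8/3,12); v=(1,-3)
4. t=10/3 → R at (6,2); v=(-1,-3)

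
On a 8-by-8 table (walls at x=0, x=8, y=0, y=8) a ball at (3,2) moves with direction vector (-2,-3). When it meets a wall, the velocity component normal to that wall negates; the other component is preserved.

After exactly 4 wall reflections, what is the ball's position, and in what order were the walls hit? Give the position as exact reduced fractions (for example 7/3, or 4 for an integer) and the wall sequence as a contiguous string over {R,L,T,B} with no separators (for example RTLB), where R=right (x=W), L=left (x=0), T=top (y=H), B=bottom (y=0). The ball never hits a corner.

Final position: (8,3/2)
Wall sequence: BLTR

1. t=2/3 → B at (5/3,0); v=(-2,3)
2. t=5/6 → L at (0,5/2); v=(2,3)
3. t=11/6 → T at (11/3,8); v=(2,-3)
4. t=13/6 → R at (8,3/2); v=(-2,-3)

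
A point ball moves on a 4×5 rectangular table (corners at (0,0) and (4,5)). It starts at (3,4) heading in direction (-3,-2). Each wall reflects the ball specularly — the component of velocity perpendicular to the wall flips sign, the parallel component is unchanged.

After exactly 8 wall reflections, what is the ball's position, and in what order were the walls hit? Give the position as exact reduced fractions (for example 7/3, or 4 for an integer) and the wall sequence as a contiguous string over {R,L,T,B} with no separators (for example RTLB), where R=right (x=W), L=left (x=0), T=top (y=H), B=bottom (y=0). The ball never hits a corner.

Final position: (2,0)
Wall sequence: LBRLTRLB

1. t=1 → L at (0,2); v=(3,-2)
2. t=1 → B at (3,0); v=(3,2)
3. t=1/3 → R at (4,2/3); v=(-3,2)
4. t=4/3 → L at (0,10/3); v=(3,2)
5. t=5/6 → T at (5/2,5); v=(3,-2)
6. t=1/2 → R at (4,4); v=(-3,-2)
7. t=4/3 → L at (0,4/3); v=(3,-2)
8. t=2/3 → B at (2,0); v=(3,2)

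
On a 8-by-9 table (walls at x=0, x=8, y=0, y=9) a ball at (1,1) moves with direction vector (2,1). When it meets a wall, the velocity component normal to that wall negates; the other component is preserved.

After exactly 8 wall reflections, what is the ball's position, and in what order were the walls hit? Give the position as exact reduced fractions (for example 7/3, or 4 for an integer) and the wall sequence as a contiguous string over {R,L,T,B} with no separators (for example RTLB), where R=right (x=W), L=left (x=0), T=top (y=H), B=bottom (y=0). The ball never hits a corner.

Final position: (0,13/2)
Wall sequence: RLTRLBRL

1. t=7/2 → R at (8,9/2); v=(-2,1)
2. t=4 → L at (0,17/2); v=(2,1)
3. t=1/2 → T at (1,9); v=(2,-1)
4. t=7/2 → R at (8,11/2); v=(-2,-1)
5. t=4 → L at (0,3/2); v=(2,-1)
6. t=3/2 → B at (3,0); v=(2,1)
7. t=5/2 → R at (8,5/2); v=(-2,1)
8. t=4 → L at (0,13/2); v=(2,1)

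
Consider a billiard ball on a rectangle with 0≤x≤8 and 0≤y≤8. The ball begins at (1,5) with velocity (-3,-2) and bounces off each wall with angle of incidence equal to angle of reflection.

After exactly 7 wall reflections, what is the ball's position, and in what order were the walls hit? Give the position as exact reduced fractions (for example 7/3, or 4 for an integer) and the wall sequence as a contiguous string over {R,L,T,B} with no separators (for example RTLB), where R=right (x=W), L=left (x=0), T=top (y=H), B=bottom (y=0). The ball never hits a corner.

Final position: (3/2,0)
Wall sequence: LBRLTRB

1. t=1/3 → L at (0,13/3); v=(3,-2)
2. t=13/6 → B at (13/2,0); v=(3,2)
3. t=1/2 → R at (8,1); v=(-3,2)
4. t=8/3 → L at (0,19/3); v=(3,2)
5. t=5/6 → T at (5/2,8); v=(3,-2)
6. t=11/6 → R at (8,13/3); v=(-3,-2)
7. t=13/6 → B at (3/2,0); v=(-3,2)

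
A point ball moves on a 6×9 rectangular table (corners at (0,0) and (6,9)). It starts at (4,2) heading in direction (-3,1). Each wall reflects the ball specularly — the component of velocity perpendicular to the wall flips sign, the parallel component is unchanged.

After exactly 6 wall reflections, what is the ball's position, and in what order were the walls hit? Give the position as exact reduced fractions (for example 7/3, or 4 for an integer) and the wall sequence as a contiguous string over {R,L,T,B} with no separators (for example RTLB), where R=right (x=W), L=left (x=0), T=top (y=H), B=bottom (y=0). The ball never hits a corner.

1. t=4/3 → L at (0,10/3); v=(3,1)
2. t=2 → R at (6,16/3); v=(-3,1)
3. t=2 → L at (0,22/3); v=(3,1)
4. t=5/3 → T at (5,9); v=(3,-1)
5. t=1/3 → R at (6,26/3); v=(-3,-1)
6. t=2 → L at (0,20/3); v=(3,-1)

Final position: (0,20/3)
Wall sequence: LRLTRL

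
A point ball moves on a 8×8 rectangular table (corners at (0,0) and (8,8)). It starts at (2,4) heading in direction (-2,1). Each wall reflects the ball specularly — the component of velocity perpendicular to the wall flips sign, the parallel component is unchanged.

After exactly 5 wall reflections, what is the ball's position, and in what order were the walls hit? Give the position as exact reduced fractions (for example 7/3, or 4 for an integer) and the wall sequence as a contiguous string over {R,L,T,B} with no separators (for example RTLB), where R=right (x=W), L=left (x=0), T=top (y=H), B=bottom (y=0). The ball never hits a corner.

Final position: (6,0)
Wall sequence: LTRLB

1. t=1 → L at (0,5); v=(2,1)
2. t=3 → T at (6,8); v=(2,-1)
3. t=1 → R at (8,7); v=(-2,-1)
4. t=4 → L at (0,3); v=(2,-1)
5. t=3 → B at (6,0); v=(2,1)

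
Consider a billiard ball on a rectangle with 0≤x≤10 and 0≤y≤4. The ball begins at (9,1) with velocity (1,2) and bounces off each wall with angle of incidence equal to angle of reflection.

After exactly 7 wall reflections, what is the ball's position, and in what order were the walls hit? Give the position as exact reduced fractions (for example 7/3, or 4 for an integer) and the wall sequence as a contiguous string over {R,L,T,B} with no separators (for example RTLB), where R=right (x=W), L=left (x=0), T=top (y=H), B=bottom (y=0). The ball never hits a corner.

Final position: (0,1)
Wall sequence: RTBTBTL

1. t=1 → R at (10,3); v=(-1,2)
2. t=1/2 → T at (19/2,4); v=(-1,-2)
3. t=2 → B at (15/2,0); v=(-1,2)
4. t=2 → T at (11/2,4); v=(-1,-2)
5. t=2 → B at (7/2,0); v=(-1,2)
6. t=2 → T at (3/2,4); v=(-1,-2)
7. t=3/2 → L at (0,1); v=(1,-2)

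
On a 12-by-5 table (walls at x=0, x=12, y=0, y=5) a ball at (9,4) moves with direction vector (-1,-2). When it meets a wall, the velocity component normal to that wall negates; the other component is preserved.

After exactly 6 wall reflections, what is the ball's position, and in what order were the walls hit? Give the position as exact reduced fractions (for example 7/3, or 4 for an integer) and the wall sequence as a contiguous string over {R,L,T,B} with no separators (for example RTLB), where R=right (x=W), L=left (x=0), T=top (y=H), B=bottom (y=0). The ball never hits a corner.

Final position: (3,0)
Wall sequence: BTBLTB

1. t=2 → B at (7,0); v=(-1,2)
2. t=5/2 → T at (9/2,5); v=(-1,-2)
3. t=5/2 → B at (2,0); v=(-1,2)
4. t=2 → L at (0,4); v=(1,2)
5. t=1/2 → T at (1/2,5); v=(1,-2)
6. t=5/2 → B at (3,0); v=(1,2)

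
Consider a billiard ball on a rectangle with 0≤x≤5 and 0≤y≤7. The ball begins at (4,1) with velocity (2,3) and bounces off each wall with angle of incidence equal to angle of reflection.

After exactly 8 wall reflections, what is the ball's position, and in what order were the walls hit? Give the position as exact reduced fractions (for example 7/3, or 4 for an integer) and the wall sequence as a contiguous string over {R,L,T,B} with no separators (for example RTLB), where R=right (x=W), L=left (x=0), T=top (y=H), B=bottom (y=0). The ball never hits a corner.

1. t=1/2 → R at (5,5/2); v=(-2,3)
2. t=3/2 → T at (2,7); v=(-2,-3)
3. t=1 → L at (0,4); v=(2,-3)
4. t=4/3 → B at (8/3,0); v=(2,3)
5. t=7/6 → R at (5,7/2); v=(-2,3)
6. t=7/6 → T at (8/3,7); v=(-2,-3)
7. t=4/3 → L at (0,3); v=(2,-3)
8. t=1 → B at (2,0); v=(2,3)

Final position: (2,0)
Wall sequence: RTLBRTLB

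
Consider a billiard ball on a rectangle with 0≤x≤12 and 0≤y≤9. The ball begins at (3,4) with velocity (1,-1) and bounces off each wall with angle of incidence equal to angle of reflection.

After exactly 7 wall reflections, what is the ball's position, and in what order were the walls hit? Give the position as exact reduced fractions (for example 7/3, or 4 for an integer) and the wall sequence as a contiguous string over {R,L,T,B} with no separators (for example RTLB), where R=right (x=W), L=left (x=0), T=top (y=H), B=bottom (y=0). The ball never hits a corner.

Final position: (12,7)
Wall sequence: BRTLBTR

1. t=4 → B at (7,0); v=(1,1)
2. t=5 → R at (12,5); v=(-1,1)
3. t=4 → T at (8,9); v=(-1,-1)
4. t=8 → L at (0,1); v=(1,-1)
5. t=1 → B at (1,0); v=(1,1)
6. t=9 → T at (10,9); v=(1,-1)
7. t=2 → R at (12,7); v=(-1,-1)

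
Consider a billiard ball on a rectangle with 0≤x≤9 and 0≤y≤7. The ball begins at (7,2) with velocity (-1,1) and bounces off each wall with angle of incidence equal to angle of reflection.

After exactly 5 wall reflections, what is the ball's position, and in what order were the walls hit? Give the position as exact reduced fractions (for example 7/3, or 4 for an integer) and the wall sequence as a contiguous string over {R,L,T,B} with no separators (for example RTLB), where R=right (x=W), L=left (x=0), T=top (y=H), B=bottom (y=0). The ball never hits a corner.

1. t=5 → T at (2,7); v=(-1,-1)
2. t=2 → L at (0,5); v=(1,-1)
3. t=5 → B at (5,0); v=(1,1)
4. t=4 → R at (9,4); v=(-1,1)
5. t=3 → T at (6,7); v=(-1,-1)

Final position: (6,7)
Wall sequence: TLBRT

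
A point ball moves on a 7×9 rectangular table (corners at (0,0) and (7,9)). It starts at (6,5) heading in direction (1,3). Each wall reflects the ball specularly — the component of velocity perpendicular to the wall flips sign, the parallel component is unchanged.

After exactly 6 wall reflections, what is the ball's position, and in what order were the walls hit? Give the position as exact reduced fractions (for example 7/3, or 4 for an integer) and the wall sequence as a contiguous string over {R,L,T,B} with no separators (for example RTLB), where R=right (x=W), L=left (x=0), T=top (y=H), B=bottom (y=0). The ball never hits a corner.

Final position: (7/3,0)
Wall sequence: RTBTLB

1. t=1 → R at (7,8); v=(-1,3)
2. t=1/3 → T at (20/3,9); v=(-1,-3)
3. t=3 → B at (11/3,0); v=(-1,3)
4. t=3 → T at (2/3,9); v=(-1,-3)
5. t=2/3 → L at (0,7); v=(1,-3)
6. t=7/3 → B at (7/3,0); v=(1,3)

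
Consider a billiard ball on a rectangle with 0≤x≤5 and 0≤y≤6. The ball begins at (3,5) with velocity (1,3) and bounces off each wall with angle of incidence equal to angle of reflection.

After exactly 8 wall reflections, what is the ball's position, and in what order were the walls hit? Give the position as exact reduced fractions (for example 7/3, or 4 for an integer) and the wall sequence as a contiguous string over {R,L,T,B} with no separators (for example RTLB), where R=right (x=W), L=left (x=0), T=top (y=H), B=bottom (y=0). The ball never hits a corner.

1. t=1/3 → T at (10/3,6); v=(1,-3)
2. t=5/3 → R at (5,1); v=(-1,-3)
3. t=1/3 → B at (14/3,0); v=(-1,3)
4. t=2 → T at (8/3,6); v=(-1,-3)
5. t=2 → B at (2/3,0); v=(-1,3)
6. t=2/3 → L at (0,2); v=(1,3)
7. t=4/3 → T at (4/3,6); v=(1,-3)
8. t=2 → B at (10/3,0); v=(1,3)

Final position: (10/3,0)
Wall sequence: TRBTBLTB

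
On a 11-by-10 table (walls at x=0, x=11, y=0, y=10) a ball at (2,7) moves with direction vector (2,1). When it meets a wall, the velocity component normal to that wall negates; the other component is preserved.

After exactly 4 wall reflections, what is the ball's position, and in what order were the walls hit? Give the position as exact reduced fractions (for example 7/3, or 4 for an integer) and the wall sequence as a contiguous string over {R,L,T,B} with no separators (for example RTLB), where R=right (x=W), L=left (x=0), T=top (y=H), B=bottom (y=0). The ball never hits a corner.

Final position: (6,0)
Wall sequence: TRLB

1. t=3 → T at (8,10); v=(2,-1)
2. t=3/2 → R at (11,17/2); v=(-2,-1)
3. t=11/2 → L at (0,3); v=(2,-1)
4. t=3 → B at (6,0); v=(2,1)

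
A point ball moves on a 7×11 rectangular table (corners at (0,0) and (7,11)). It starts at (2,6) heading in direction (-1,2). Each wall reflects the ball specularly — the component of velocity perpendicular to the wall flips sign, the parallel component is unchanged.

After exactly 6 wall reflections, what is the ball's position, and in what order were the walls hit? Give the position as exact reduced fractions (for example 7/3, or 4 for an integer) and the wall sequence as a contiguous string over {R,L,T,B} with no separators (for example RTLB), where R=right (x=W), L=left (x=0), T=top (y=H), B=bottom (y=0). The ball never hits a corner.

Final position: (0,6)
Wall sequence: LTBRTL

1. t=2 → L at (0,10); v=(1,2)
2. t=1/2 → T at (1/2,11); v=(1,-2)
3. t=11/2 → B at (6,0); v=(1,2)
4. t=1 → R at (7,2); v=(-1,2)
5. t=9/2 → T at (5/2,11); v=(-1,-2)
6. t=5/2 → L at (0,6); v=(1,-2)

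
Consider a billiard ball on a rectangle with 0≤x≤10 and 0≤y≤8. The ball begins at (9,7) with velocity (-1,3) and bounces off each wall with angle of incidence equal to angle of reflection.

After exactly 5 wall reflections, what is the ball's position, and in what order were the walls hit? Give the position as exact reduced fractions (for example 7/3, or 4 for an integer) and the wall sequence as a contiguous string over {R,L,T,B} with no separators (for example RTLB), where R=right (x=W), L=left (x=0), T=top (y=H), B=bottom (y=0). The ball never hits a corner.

1. t=1/3 → T at (26/3,8); v=(-1,-3)
2. t=8/3 → B at (6,0); v=(-1,3)
3. t=8/3 → T at (10/3,8); v=(-1,-3)
4. t=8/3 → B at (2/3,0); v=(-1,3)
5. t=2/3 → L at (0,2); v=(1,3)

Final position: (0,2)
Wall sequence: TBTBL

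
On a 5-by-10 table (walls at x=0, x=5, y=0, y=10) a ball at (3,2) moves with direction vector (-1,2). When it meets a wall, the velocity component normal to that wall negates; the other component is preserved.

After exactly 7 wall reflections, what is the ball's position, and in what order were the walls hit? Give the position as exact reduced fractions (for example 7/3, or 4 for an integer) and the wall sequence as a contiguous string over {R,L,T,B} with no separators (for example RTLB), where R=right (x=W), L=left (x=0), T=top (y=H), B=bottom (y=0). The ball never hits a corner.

1. t=3 → L at (0,8); v=(1,2)
2. t=1 → T at (1,10); v=(1,-2)
3. t=4 → R at (5,2); v=(-1,-2)
4. t=1 → B at (4,0); v=(-1,2)
5. t=4 → L at (0,8); v=(1,2)
6. t=1 → T at (1,10); v=(1,-2)
7. t=4 → R at (5,2); v=(-1,-2)

Final position: (5,2)
Wall sequence: LTRBLTR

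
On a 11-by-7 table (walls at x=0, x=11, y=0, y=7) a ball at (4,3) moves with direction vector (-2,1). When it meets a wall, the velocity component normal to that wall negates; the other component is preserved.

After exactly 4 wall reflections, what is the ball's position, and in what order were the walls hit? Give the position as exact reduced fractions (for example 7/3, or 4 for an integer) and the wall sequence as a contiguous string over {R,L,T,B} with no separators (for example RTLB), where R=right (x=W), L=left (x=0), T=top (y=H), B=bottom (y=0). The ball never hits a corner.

Final position: (4,0)
Wall sequence: LTRB

1. t=2 → L at (0,5); v=(2,1)
2. t=2 → T at (4,7); v=(2,-1)
3. t=7/2 → R at (11,7/2); v=(-2,-1)
4. t=7/2 → B at (4,0); v=(-2,1)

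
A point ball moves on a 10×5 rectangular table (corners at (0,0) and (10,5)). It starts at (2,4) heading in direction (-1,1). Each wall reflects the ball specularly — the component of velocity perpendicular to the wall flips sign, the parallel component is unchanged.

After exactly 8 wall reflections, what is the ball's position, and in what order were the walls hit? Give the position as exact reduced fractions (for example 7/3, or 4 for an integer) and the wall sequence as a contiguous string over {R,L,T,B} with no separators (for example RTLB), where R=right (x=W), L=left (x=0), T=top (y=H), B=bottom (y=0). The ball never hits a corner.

Final position: (0,4)
Wall sequence: TLBTRBTL

1. t=1 → T at (1,5); v=(-1,-1)
2. t=1 → L at (0,4); v=(1,-1)
3. t=4 → B at (4,0); v=(1,1)
4. t=5 → T at (9,5); v=(1,-1)
5. t=1 → R at (10,4); v=(-1,-1)
6. t=4 → B at (6,0); v=(-1,1)
7. t=5 → T at (1,5); v=(-1,-1)
8. t=1 → L at (0,4); v=(1,-1)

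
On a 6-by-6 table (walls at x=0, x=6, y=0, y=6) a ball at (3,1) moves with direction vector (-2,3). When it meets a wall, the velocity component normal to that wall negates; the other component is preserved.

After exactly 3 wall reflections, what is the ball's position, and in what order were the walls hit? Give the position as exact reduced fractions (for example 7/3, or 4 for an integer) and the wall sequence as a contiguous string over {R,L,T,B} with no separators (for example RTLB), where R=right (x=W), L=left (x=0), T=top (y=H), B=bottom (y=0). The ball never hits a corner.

1. t=3/2 → L at (0,11/2); v=(2,3)
2. t=1/6 → T at (1/3,6); v=(2,-3)
3. t=2 → B at (13/3,0); v=(2,3)

Final position: (13/3,0)
Wall sequence: LTB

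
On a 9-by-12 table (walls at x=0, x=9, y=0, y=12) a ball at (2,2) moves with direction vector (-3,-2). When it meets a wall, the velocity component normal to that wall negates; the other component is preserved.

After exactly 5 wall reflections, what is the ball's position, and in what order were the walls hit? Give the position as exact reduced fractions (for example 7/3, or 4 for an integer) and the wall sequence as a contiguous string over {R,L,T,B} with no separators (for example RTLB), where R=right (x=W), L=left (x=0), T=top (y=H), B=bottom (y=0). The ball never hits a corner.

1. t=2/3 → L at (0,2/3); v=(3,-2)
2. t=1/3 → B at (1,0); v=(3,2)
3. t=8/3 → R at (9,16/3); v=(-3,2)
4. t=3 → L at (0,34/3); v=(3,2)
5. t=1/3 → T at (1,12); v=(3,-2)

Final position: (1,12)
Wall sequence: LBRLT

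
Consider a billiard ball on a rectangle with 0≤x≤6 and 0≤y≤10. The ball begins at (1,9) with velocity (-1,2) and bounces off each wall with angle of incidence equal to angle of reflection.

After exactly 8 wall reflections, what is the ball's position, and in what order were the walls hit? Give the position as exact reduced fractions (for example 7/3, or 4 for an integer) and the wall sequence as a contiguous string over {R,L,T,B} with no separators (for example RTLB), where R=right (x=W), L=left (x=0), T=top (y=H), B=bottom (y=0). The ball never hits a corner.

1. t=1/2 → T at (1/2,10); v=(-1,-2)
2. t=1/2 → L at (0,9); v=(1,-2)
3. t=9/2 → B at (9/2,0); v=(1,2)
4. t=3/2 → R at (6,3); v=(-1,2)
5. t=7/2 → T at (5/2,10); v=(-1,-2)
6. t=5/2 → L at (0,5); v=(1,-2)
7. t=5/2 → B at (5/2,0); v=(1,2)
8. t=7/2 → R at (6,7); v=(-1,2)

Final position: (6,7)
Wall sequence: TLBRTLBR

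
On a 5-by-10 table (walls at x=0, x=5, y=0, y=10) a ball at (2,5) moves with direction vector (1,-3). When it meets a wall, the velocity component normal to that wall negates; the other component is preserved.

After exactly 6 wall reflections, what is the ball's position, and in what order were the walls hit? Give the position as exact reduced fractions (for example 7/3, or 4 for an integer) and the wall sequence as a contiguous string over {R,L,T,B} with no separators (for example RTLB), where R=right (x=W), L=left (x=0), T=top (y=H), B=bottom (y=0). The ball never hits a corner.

Final position: (11/3,10)
Wall sequence: BRTLBT

1. t=5/3 → B at (11/3,0); v=(1,3)
2. t=4/3 → R at (5,4); v=(-1,3)
3. t=2 → T at (3,10); v=(-1,-3)
4. t=3 → L at (0,1); v=(1,-3)
5. t=1/3 → B at (1/3,0); v=(1,3)
6. t=10/3 → T at (11/3,10); v=(1,-3)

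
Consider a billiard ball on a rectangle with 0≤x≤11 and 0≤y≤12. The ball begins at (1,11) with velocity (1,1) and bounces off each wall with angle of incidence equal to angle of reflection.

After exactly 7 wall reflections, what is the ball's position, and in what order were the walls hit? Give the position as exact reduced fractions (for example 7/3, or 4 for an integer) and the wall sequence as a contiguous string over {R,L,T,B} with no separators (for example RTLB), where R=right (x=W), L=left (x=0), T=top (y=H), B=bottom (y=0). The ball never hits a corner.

1. t=1 → T at (2,12); v=(1,-1)
2. t=9 → R at (11,3); v=(-1,-1)
3. t=3 → B at (8,0); v=(-1,1)
4. t=8 → L at (0,8); v=(1,1)
5. t=4 → T at (4,12); v=(1,-1)
6. t=7 → R at (11,5); v=(-1,-1)
7. t=5 → B at (6,0); v=(-1,1)

Final position: (6,0)
Wall sequence: TRBLTRB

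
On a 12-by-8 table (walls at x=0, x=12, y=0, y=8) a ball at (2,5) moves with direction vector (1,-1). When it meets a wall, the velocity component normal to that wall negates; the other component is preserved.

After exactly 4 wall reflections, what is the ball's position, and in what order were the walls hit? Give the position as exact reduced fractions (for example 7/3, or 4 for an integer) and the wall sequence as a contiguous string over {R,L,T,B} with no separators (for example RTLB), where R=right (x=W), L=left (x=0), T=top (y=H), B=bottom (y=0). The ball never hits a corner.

1. t=5 → B at (7,0); v=(1,1)
2. t=5 → R at (12,5); v=(-1,1)
3. t=3 → T at (9,8); v=(-1,-1)
4. t=8 → B at (1,0); v=(-1,1)

Final position: (1,0)
Wall sequence: BRTB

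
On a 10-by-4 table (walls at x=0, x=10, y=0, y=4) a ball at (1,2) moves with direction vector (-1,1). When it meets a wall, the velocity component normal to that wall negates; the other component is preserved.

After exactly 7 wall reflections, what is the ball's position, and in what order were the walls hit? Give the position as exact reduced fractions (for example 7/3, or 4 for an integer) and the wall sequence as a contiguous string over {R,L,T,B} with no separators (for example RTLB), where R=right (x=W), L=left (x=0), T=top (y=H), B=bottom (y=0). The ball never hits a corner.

Final position: (3,4)
Wall sequence: LTBTRBT

1. t=1 → L at (0,3); v=(1,1)
2. t=1 → T at (1,4); v=(1,-1)
3. t=4 → B at (5,0); v=(1,1)
4. t=4 → T at (9,4); v=(1,-1)
5. t=1 → R at (10,3); v=(-1,-1)
6. t=3 → B at (7,0); v=(-1,1)
7. t=4 → T at (3,4); v=(-1,-1)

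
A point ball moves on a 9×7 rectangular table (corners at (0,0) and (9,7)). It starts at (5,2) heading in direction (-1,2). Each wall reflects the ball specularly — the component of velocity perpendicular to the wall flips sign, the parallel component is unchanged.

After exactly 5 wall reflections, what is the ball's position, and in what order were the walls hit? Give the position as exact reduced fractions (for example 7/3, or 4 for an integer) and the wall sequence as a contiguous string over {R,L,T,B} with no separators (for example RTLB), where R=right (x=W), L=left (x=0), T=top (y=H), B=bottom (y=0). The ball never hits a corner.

Final position: (8,0)
Wall sequence: TLBTB

1. t=5/2 → T at (5/2,7); v=(-1,-2)
2. t=5/2 → L at (0,2); v=(1,-2)
3. t=1 → B at (1,0); v=(1,2)
4. t=7/2 → T at (9/2,7); v=(1,-2)
5. t=7/2 → B at (8,0); v=(1,2)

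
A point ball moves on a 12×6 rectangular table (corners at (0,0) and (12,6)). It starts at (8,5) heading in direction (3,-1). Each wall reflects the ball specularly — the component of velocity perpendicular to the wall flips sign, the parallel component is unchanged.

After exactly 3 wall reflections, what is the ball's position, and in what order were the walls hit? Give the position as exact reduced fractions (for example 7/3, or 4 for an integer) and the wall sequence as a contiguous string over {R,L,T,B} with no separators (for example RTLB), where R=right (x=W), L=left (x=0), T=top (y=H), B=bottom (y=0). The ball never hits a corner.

Final position: (0,1/3)
Wall sequence: RBL

1. t=4/3 → R at (12,11/3); v=(-3,-1)
2. t=11/3 → B at (1,0); v=(-3,1)
3. t=1/3 → L at (0,1/3); v=(3,1)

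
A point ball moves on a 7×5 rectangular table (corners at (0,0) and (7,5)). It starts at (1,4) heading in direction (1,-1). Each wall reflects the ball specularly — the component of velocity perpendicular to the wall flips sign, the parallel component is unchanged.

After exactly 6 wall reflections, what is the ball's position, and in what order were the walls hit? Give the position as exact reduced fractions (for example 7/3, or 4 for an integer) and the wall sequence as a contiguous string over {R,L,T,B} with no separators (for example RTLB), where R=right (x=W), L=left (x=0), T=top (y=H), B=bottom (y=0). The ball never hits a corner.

1. t=4 → B at (5,0); v=(1,1)
2. t=2 → R at (7,2); v=(-1,1)
3. t=3 → T at (4,5); v=(-1,-1)
4. t=4 → L at (0,1); v=(1,-1)
5. t=1 → B at (1,0); v=(1,1)
6. t=5 → T at (6,5); v=(1,-1)

Final position: (6,5)
Wall sequence: BRTLBT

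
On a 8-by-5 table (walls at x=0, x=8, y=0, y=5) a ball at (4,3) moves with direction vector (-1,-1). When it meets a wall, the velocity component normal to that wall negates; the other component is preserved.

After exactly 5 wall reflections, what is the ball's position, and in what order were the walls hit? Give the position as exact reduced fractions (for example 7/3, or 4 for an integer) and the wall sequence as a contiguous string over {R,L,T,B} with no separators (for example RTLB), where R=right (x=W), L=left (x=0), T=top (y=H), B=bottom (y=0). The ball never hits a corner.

Final position: (7,0)
Wall sequence: BLTRB

1. t=3 → B at (1,0); v=(-1,1)
2. t=1 → L at (0,1); v=(1,1)
3. t=4 → T at (4,5); v=(1,-1)
4. t=4 → R at (8,1); v=(-1,-1)
5. t=1 → B at (7,0); v=(-1,1)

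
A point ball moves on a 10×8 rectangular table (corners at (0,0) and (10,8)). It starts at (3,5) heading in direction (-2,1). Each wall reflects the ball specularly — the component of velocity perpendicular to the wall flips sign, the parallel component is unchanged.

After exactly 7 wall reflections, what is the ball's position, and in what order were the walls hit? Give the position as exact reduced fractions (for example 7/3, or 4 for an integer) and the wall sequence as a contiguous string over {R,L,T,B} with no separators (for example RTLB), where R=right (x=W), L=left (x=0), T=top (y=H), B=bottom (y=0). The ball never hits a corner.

Final position: (5,8)
Wall sequence: LTRBLRT

1. t=3/2 → L at (0,13/2); v=(2,1)
2. t=3/2 → T at (3,8); v=(2,-1)
3. t=7/2 → R at (10,9/2); v=(-2,-1)
4. t=9/2 → B at (1,0); v=(-2,1)
5. t=1/2 → L at (0,1/2); v=(2,1)
6. t=5 → R at (10,11/2); v=(-2,1)
7. t=5/2 → T at (5,8); v=(-2,-1)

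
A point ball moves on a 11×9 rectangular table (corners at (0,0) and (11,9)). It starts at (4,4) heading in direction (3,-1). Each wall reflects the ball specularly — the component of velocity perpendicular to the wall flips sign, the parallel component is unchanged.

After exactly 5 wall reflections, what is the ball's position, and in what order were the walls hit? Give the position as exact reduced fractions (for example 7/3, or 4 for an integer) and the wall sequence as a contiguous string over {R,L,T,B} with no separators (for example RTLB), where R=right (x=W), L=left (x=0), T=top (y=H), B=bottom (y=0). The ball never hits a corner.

1. t=7/3 → R at (11,5/3); v=(-3,-1)
2. t=5/3 → B at (6,0); v=(-3,1)
3. t=2 → L at (0,2); v=(3,1)
4. t=11/3 → R at (11,17/3); v=(-3,1)
5. t=10/3 → T at (1,9); v=(-3,-1)

Final position: (1,9)
Wall sequence: RBLRT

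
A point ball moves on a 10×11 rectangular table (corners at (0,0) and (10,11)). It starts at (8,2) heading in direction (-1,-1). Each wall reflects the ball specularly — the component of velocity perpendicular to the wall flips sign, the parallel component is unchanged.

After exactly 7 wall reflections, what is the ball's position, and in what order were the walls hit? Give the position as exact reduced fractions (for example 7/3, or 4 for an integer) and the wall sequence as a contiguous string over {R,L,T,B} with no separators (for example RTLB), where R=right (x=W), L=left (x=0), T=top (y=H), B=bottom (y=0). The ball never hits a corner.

1. t=2 → B at (6,0); v=(-1,1)
2. t=6 → L at (0,6); v=(1,1)
3. t=5 → T at (5,11); v=(1,-1)
4. t=5 → R at (10,6); v=(-1,-1)
5. t=6 → B at (4,0); v=(-1,1)
6. t=4 → L at (0,4); v=(1,1)
7. t=7 → T at (7,11); v=(1,-1)

Final position: (7,11)
Wall sequence: BLTRBLT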